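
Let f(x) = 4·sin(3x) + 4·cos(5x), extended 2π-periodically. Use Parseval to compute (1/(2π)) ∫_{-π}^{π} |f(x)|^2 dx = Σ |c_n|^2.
Σ |c_n|^2 = 16

Expand |f|^2 and use orthogonality of {sin(nx), cos(mx)} on [-π, π]:
  ∫_{-π}^{π} sin(nx)^2 dx = π, ∫ cos(mx)^2 dx = π, and cross terms integrate to 0.
So ∫_{-π}^{π} f(x)^2 dx = 4^2 · π + 4^2 · π = (16 + 16)π.
Divide by 2π: (16 + 16)/2 = 16.
By Parseval, this equals Σ |c_n|^2.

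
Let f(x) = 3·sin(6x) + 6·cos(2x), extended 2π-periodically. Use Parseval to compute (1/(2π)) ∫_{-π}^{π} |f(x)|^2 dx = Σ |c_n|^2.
Σ |c_n|^2 = 45/2

Expand |f|^2 and use orthogonality of {sin(nx), cos(mx)} on [-π, π]:
  ∫_{-π}^{π} sin(nx)^2 dx = π, ∫ cos(mx)^2 dx = π, and cross terms integrate to 0.
So ∫_{-π}^{π} f(x)^2 dx = 3^2 · π + 6^2 · π = (9 + 36)π.
Divide by 2π: (9 + 36)/2 = 45/2.
By Parseval, this equals Σ |c_n|^2.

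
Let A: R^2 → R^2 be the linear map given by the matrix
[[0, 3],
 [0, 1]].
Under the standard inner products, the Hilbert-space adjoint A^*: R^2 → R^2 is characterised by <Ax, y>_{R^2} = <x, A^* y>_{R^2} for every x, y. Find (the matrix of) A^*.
A^* = A^T =
[[0, 0],
 [3, 1]]

For real matrices with standard dot products, the defining identity <Ax, y> = <x, A^* y> gives (Ax)^T y = x^T (A^*) y, i.e. x^T A^T y = x^T (A^*) y. Since this holds for all x, y, we must have A^* = A^T. Therefore
A^* =
[[0, 0],
 [3, 1]].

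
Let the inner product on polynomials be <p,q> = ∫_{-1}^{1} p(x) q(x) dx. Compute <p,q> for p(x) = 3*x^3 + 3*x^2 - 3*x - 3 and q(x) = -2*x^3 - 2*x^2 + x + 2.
<p,q> = -228/35

Expand the product: p(x)·q(x) = -6*x^6 - 12*x^5 + 3*x^4 + 21*x^3 + 9*x^2 - 9*x - 6.
∫_{-1}^{1} of each monomial x^k gives [2/(k+1) if k even, 0 if k odd]. Integrating term-by-term (or equivalently evaluating the antiderivative F(x) = -6*x^7/7 - 2*x^6 + 3*x^5/5 + 21*x^4/4 + 3*x^3 - 9*x^2/2 - 6*x at the endpoints):
  F(1) − F(−1) = -631/140 − (281/140) = -228/35.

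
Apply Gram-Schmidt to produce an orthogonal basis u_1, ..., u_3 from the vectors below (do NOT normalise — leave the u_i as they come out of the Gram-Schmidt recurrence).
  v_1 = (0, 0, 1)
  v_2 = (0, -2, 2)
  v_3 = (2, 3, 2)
Orthogonal basis:
  u_1 = (0, 0, 1)
  u_2 = (0, -2, 0)
  u_3 = (2, 0, 0)

Apply the Gram-Schmidt recurrence
  u_1 = v_1
  u_i = v_i − Σ_{j<i} ((v_i · u_j) / (u_j · u_j)) · u_j.

Step by step this gives:
  u_1 = (0, 0, 1)
  u_2 = (0, -2, 0)
  u_3 = (2, 0, 0)

Orthogonality check:
  u_2 · u_1 = 0 (should be 0)
  u_3 · u_1 = 0 (should be 0)
  u_3 · u_2 = 0 (should be 0)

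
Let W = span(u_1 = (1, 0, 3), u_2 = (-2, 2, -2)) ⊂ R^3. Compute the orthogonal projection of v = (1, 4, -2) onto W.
proj_W(v) = (-25/14, 15/7, -15/14)

Set up U = [u_1 | ... | u_2] ∈ R^(3×2). The projector onto W = col(U) is P = U (U^T U)^(-1) U^T.
Compute U^T U =
  [10, -8]
  [-8, 12],
and U^T v = (-5, 10).
Solve U^T U · c = U^T v for the coefficients: c = (5/14, 15/14). The projection is proj_W(v) = U c.
Check: (v - proj_W(v)) · u_1 = 0  (should be 0).
Check: (v - proj_W(v)) · u_2 = 0  (should be 0).
Result: proj_W(v) = (-25/14, 15/7, -15/14).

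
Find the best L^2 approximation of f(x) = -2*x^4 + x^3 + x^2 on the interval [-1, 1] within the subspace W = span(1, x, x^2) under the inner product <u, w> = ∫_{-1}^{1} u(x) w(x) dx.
g(x) = -5*x^2/7 + 3*x/5 + 6/35

The best approximation g ∈ W is the orthogonal projection of f onto W. Writing g = a_0 + a_1 x + a_2 x^2, the coefficients solve the normal equations G · a = b where
  G_{ij} = <φ_i, φ_j> and b_i = <f, φ_i>, with φ_0 = 1, φ_1 = x, φ_2 = x^2.
G =
  [2, 0, 2/3]
  [0, 2/3, 0]
  [2/3, 0, 2/5],
b = (-2/15, 2/5, -6/35).
Solving gives a_0 = 6/35, a_1 = 3/5, a_2 = -5/7, so
  g(x) = -5*x^2/7 + 3*x/5 + 6/35.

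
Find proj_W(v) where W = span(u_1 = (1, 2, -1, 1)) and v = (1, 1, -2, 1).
proj_W(v) = (6/7, 12/7, -6/7, 6/7)

Set up U = [u_1 | ... | u_1] ∈ R^(4×1). The projector onto W = col(U) is P = U (U^T U)^(-1) U^T.
Compute U^T U =
  [7],
and U^T v = (6).
Solve U^T U · c = U^T v for the coefficients: c = (6/7). The projection is proj_W(v) = U c.
Check: (v - proj_W(v)) · u_1 = 0  (should be 0).
Result: proj_W(v) = (6/7, 12/7, -6/7, 6/7).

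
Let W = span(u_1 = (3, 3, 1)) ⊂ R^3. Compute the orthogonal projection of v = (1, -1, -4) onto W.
proj_W(v) = (-12/19, -12/19, -4/19)

Set up U = [u_1 | ... | u_1] ∈ R^(3×1). The projector onto W = col(U) is P = U (U^T U)^(-1) U^T.
Compute U^T U =
  [19],
and U^T v = (-4).
Solve U^T U · c = U^T v for the coefficients: c = (-4/19). The projection is proj_W(v) = U c.
Check: (v - proj_W(v)) · u_1 = 0  (should be 0).
Result: proj_W(v) = (-12/19, -12/19, -4/19).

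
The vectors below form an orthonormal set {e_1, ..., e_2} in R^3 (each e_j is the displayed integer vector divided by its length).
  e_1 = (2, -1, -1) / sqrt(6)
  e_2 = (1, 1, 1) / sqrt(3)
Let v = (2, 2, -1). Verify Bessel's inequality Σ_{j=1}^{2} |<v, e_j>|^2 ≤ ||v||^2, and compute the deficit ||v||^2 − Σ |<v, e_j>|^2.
Σ |<v, e_j>|^2 = 9/2; ||v||^2 = 9; deficit = 9/2

Write each e_j = u_j / sqrt(<u_j, u_j>) where u_j is the displayed integer vector. Then <v, e_j> = <v, u_j> / sqrt(<u_j, u_j>), so |<v, e_j>|^2 = <v, u_j>^2 / <u_j, u_j>.
Coefficients: <v, e_1> = 3/sqrt(6), <v, e_2> = 3/sqrt(3).
Square and sum: Σ |<v, e_j>|^2 = 9/2.
Compute ||v||^2 = v·v = 9.
Deficit = 9 − 9/2 = 9/2 ≥ 0, confirming Bessel's inequality. (The deficit equals ||v − Σ <v,e_j> e_j||^2, the squared distance from v to span{e_j}.)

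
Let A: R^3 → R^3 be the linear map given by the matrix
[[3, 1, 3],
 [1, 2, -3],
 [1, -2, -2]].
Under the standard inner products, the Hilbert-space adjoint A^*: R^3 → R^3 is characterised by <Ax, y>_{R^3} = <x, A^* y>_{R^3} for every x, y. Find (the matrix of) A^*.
A^* = A^T =
[[3, 1, 1],
 [1, 2, -2],
 [3, -3, -2]]

For real matrices with standard dot products, the defining identity <Ax, y> = <x, A^* y> gives (Ax)^T y = x^T (A^*) y, i.e. x^T A^T y = x^T (A^*) y. Since this holds for all x, y, we must have A^* = A^T. Therefore
A^* =
[[3, 1, 1],
 [1, 2, -2],
 [3, -3, -2]].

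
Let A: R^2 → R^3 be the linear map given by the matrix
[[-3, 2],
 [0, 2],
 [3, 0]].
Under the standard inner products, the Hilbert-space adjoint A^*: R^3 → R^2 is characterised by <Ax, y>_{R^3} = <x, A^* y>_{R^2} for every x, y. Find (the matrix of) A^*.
A^* = A^T =
[[-3, 0, 3],
 [2, 2, 0]]

For real matrices with standard dot products, the defining identity <Ax, y> = <x, A^* y> gives (Ax)^T y = x^T (A^*) y, i.e. x^T A^T y = x^T (A^*) y. Since this holds for all x, y, we must have A^* = A^T. Therefore
A^* =
[[-3, 0, 3],
 [2, 2, 0]].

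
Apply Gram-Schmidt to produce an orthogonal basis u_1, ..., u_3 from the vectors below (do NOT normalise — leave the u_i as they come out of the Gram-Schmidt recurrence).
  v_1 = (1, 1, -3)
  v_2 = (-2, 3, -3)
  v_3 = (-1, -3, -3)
Orthogonal basis:
  u_1 = (1, 1, -3)
  u_2 = (-32/11, 23/11, -3/11)
  u_3 = (-144/71, -216/71, -120/71)

Apply the Gram-Schmidt recurrence
  u_1 = v_1
  u_i = v_i − Σ_{j<i} ((v_i · u_j) / (u_j · u_j)) · u_j.

Step by step this gives:
  u_1 = (1, 1, -3)
  u_2 = (-32/11, 23/11, -3/11)
  u_3 = (-144/71, -216/71, -120/71)

Orthogonality check:
  u_2 · u_1 = 0 (should be 0)
  u_3 · u_1 = 0 (should be 0)
  u_3 · u_2 = 0 (should be 0)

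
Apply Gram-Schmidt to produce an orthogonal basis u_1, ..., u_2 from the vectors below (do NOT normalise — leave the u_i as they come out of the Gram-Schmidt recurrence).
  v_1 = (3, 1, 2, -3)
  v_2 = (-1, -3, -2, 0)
Orthogonal basis:
  u_1 = (3, 1, 2, -3)
  u_2 = (7/23, -59/23, -26/23, -30/23)

Apply the Gram-Schmidt recurrence
  u_1 = v_1
  u_i = v_i − Σ_{j<i} ((v_i · u_j) / (u_j · u_j)) · u_j.

Step by step this gives:
  u_1 = (3, 1, 2, -3)
  u_2 = (7/23, -59/23, -26/23, -30/23)

Orthogonality check:
  u_2 · u_1 = 0 (should be 0)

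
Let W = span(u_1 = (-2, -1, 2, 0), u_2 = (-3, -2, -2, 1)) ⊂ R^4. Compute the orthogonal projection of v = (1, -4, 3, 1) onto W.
proj_W(v) = (-96/73, -40/73, 176/73, -16/73)

Set up U = [u_1 | ... | u_2] ∈ R^(4×2). The projector onto W = col(U) is P = U (U^T U)^(-1) U^T.
Compute U^T U =
  [9, 4]
  [4, 18],
and U^T v = (8, 0).
Solve U^T U · c = U^T v for the coefficients: c = (72/73, -16/73). The projection is proj_W(v) = U c.
Check: (v - proj_W(v)) · u_1 = 0  (should be 0).
Check: (v - proj_W(v)) · u_2 = 0  (should be 0).
Result: proj_W(v) = (-96/73, -40/73, 176/73, -16/73).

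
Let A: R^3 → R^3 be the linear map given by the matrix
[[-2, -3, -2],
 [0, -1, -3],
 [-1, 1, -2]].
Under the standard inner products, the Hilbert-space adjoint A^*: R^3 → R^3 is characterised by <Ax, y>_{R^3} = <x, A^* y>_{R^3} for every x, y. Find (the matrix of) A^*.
A^* = A^T =
[[-2, 0, -1],
 [-3, -1, 1],
 [-2, -3, -2]]

For real matrices with standard dot products, the defining identity <Ax, y> = <x, A^* y> gives (Ax)^T y = x^T (A^*) y, i.e. x^T A^T y = x^T (A^*) y. Since this holds for all x, y, we must have A^* = A^T. Therefore
A^* =
[[-2, 0, -1],
 [-3, -1, 1],
 [-2, -3, -2]].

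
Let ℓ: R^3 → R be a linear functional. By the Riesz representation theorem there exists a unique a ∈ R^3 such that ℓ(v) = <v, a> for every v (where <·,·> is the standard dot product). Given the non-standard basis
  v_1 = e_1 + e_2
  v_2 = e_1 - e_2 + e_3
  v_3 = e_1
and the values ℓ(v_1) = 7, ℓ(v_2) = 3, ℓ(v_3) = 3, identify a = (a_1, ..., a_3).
a = (3, 4, 4)

Write a = (a_1, ..., a_3) in the standard basis. For each basis vector v_i, ℓ(v_i) = <v_i, a> is a linear equation in the a_j's. Collect the n equations into a matrix system V a = ℓ, where row i of V is v_i (expressed in the standard basis). Since V is invertible (lower-triangular with 1s on the diagonal, up to permutation), solve by back-substitution:
  V =
[[1, 1, 0],
 [1, -1, 1],
 [1, 0, 0]]
  V a = (7, 3, 3)
Solving gives a = (3, 4, 4).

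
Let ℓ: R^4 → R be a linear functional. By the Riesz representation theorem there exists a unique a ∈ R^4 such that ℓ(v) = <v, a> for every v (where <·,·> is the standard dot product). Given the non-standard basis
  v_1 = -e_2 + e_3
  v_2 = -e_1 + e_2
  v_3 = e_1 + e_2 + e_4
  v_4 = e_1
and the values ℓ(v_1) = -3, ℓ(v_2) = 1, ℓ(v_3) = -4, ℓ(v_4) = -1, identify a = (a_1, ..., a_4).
a = (-1, 0, -3, -3)

Write a = (a_1, ..., a_4) in the standard basis. For each basis vector v_i, ℓ(v_i) = <v_i, a> is a linear equation in the a_j's. Collect the n equations into a matrix system V a = ℓ, where row i of V is v_i (expressed in the standard basis). Since V is invertible (lower-triangular with 1s on the diagonal, up to permutation), solve by back-substitution:
  V =
[[0, -1, 1, 0],
 [-1, 1, 0, 0],
 [1, 1, 0, 1],
 [1, 0, 0, 0]]
  V a = (-3, 1, -4, -1)
Solving gives a = (-1, 0, -3, -3).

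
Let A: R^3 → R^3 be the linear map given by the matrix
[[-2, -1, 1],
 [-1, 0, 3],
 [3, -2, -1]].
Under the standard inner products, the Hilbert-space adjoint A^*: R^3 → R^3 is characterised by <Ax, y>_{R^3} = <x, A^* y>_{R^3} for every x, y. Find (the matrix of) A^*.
A^* = A^T =
[[-2, -1, 3],
 [-1, 0, -2],
 [1, 3, -1]]

For real matrices with standard dot products, the defining identity <Ax, y> = <x, A^* y> gives (Ax)^T y = x^T (A^*) y, i.e. x^T A^T y = x^T (A^*) y. Since this holds for all x, y, we must have A^* = A^T. Therefore
A^* =
[[-2, -1, 3],
 [-1, 0, -2],
 [1, 3, -1]].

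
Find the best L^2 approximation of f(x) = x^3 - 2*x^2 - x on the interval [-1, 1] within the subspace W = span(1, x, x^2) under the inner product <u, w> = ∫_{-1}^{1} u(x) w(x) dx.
g(x) = -2*x^2 - 2*x/5

The best approximation g ∈ W is the orthogonal projection of f onto W. Writing g = a_0 + a_1 x + a_2 x^2, the coefficients solve the normal equations G · a = b where
  G_{ij} = <φ_i, φ_j> and b_i = <f, φ_i>, with φ_0 = 1, φ_1 = x, φ_2 = x^2.
G =
  [2, 0, 2/3]
  [0, 2/3, 0]
  [2/3, 0, 2/5],
b = (-4/3, -4/15, -4/5).
Solving gives a_0 = 0, a_1 = -2/5, a_2 = -2, so
  g(x) = -2*x^2 - 2*x/5.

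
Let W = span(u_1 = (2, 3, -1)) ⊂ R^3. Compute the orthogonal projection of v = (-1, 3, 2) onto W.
proj_W(v) = (5/7, 15/14, -5/14)

Set up U = [u_1 | ... | u_1] ∈ R^(3×1). The projector onto W = col(U) is P = U (U^T U)^(-1) U^T.
Compute U^T U =
  [14],
and U^T v = (5).
Solve U^T U · c = U^T v for the coefficients: c = (5/14). The projection is proj_W(v) = U c.
Check: (v - proj_W(v)) · u_1 = 0  (should be 0).
Result: proj_W(v) = (5/7, 15/14, -5/14).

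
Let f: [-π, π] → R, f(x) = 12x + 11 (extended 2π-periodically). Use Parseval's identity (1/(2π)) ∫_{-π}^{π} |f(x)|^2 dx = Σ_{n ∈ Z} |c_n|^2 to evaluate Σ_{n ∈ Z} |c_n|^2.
Σ |c_n|^2 = 48π^2 + 121

Expand and integrate term by term over [-π, π]:
  ∫ (12x)^2 dx = 144·(2π^3/3); ∫ 2·12·(11)·x dx = 0 (odd integrand); ∫ 11^2 dx = 121·2π.
So (1/(2π)) ∫_{-π}^{π} (12x + 11)^2 dx = 144π^2/3 + 121 = 48π^2 + 121.
Parseval ⇒ Σ |c_n|^2 = 48π^2 + 121.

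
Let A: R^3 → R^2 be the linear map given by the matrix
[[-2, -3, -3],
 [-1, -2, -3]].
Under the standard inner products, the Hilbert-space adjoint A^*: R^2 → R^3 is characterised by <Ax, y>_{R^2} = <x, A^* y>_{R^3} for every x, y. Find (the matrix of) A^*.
A^* = A^T =
[[-2, -1],
 [-3, -2],
 [-3, -3]]

For real matrices with standard dot products, the defining identity <Ax, y> = <x, A^* y> gives (Ax)^T y = x^T (A^*) y, i.e. x^T A^T y = x^T (A^*) y. Since this holds for all x, y, we must have A^* = A^T. Therefore
A^* =
[[-2, -1],
 [-3, -2],
 [-3, -3]].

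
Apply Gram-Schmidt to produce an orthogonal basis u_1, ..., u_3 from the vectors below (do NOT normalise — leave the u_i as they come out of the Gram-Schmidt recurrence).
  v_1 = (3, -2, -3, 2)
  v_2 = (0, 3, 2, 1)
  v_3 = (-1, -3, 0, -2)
Orthogonal basis:
  u_1 = (3, -2, -3, 2)
  u_2 = (15/13, 29/13, 11/13, 23/13)
  u_3 = (9/22, -19/33, 5/6, 2/33)

Apply the Gram-Schmidt recurrence
  u_1 = v_1
  u_i = v_i − Σ_{j<i} ((v_i · u_j) / (u_j · u_j)) · u_j.

Step by step this gives:
  u_1 = (3, -2, -3, 2)
  u_2 = (15/13, 29/13, 11/13, 23/13)
  u_3 = (9/22, -19/33, 5/6, 2/33)

Orthogonality check:
  u_2 · u_1 = 0 (should be 0)
  u_3 · u_1 = 0 (should be 0)
  u_3 · u_2 = 0 (should be 0)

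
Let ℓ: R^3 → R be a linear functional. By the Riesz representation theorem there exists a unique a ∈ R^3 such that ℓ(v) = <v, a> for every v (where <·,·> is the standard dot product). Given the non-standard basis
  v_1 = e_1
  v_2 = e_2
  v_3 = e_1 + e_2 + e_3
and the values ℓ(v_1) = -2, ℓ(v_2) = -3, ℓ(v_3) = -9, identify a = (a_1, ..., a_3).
a = (-2, -3, -4)

Write a = (a_1, ..., a_3) in the standard basis. For each basis vector v_i, ℓ(v_i) = <v_i, a> is a linear equation in the a_j's. Collect the n equations into a matrix system V a = ℓ, where row i of V is v_i (expressed in the standard basis). Since V is invertible (lower-triangular with 1s on the diagonal, up to permutation), solve by back-substitution:
  V =
[[1, 0, 0],
 [0, 1, 0],
 [1, 1, 1]]
  V a = (-2, -3, -9)
Solving gives a = (-2, -3, -4).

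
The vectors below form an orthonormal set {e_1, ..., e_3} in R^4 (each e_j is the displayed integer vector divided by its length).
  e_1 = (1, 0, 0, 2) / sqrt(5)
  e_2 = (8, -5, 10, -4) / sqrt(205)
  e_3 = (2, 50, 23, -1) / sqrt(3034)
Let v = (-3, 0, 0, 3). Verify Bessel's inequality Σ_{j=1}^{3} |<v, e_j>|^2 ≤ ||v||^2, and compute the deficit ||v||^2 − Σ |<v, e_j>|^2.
Σ |<v, e_j>|^2 = 603/74; ||v||^2 = 18; deficit = 729/74

Write each e_j = u_j / sqrt(<u_j, u_j>) where u_j is the displayed integer vector. Then <v, e_j> = <v, u_j> / sqrt(<u_j, u_j>), so |<v, e_j>|^2 = <v, u_j>^2 / <u_j, u_j>.
Coefficients: <v, e_1> = 3/sqrt(5), <v, e_2> = -36/sqrt(205), <v, e_3> = -9/sqrt(3034).
Square and sum: Σ |<v, e_j>|^2 = 603/74.
Compute ||v||^2 = v·v = 18.
Deficit = 18 − 603/74 = 729/74 ≥ 0, confirming Bessel's inequality. (The deficit equals ||v − Σ <v,e_j> e_j||^2, the squared distance from v to span{e_j}.)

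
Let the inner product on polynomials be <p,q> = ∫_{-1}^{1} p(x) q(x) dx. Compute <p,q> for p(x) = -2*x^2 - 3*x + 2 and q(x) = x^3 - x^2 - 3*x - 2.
<p,q> = -16/15

Expand the product: p(x)·q(x) = -2*x^5 - x^4 + 11*x^3 + 11*x^2 - 4.
∫_{-1}^{1} of each monomial x^k gives [2/(k+1) if k even, 0 if k odd]. Integrating term-by-term (or equivalently evaluating the antiderivative F(x) = -x^6/3 - x^5/5 + 11*x^4/4 + 11*x^3/3 - 4*x at the endpoints):
  F(1) − F(−1) = 113/60 − (59/20) = -16/15.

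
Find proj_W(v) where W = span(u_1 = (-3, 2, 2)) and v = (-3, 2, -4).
proj_W(v) = (-15/17, 10/17, 10/17)

Set up U = [u_1 | ... | u_1] ∈ R^(3×1). The projector onto W = col(U) is P = U (U^T U)^(-1) U^T.
Compute U^T U =
  [17],
and U^T v = (5).
Solve U^T U · c = U^T v for the coefficients: c = (5/17). The projection is proj_W(v) = U c.
Check: (v - proj_W(v)) · u_1 = 0  (should be 0).
Result: proj_W(v) = (-15/17, 10/17, 10/17).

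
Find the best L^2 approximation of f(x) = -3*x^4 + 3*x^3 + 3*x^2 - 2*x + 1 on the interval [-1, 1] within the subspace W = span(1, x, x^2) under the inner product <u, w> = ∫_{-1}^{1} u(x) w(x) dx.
g(x) = 3*x^2/7 - x/5 + 44/35

The best approximation g ∈ W is the orthogonal projection of f onto W. Writing g = a_0 + a_1 x + a_2 x^2, the coefficients solve the normal equations G · a = b where
  G_{ij} = <φ_i, φ_j> and b_i = <f, φ_i>, with φ_0 = 1, φ_1 = x, φ_2 = x^2.
G =
  [2, 0, 2/3]
  [0, 2/3, 0]
  [2/3, 0, 2/5],
b = (14/5, -2/15, 106/105).
Solving gives a_0 = 44/35, a_1 = -1/5, a_2 = 3/7, so
  g(x) = 3*x^2/7 - x/5 + 44/35.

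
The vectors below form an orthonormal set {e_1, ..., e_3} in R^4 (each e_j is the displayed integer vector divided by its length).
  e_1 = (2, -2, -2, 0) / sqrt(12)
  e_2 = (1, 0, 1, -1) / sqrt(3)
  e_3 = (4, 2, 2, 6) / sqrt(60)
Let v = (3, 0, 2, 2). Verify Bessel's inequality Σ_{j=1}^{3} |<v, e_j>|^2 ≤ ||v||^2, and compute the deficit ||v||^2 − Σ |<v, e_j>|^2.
Σ |<v, e_j>|^2 = 82/5; ||v||^2 = 17; deficit = 3/5

Write each e_j = u_j / sqrt(<u_j, u_j>) where u_j is the displayed integer vector. Then <v, e_j> = <v, u_j> / sqrt(<u_j, u_j>), so |<v, e_j>|^2 = <v, u_j>^2 / <u_j, u_j>.
Coefficients: <v, e_1> = 2/sqrt(12), <v, e_2> = 3/sqrt(3), <v, e_3> = 28/sqrt(60).
Square and sum: Σ |<v, e_j>|^2 = 82/5.
Compute ||v||^2 = v·v = 17.
Deficit = 17 − 82/5 = 3/5 ≥ 0, confirming Bessel's inequality. (The deficit equals ||v − Σ <v,e_j> e_j||^2, the squared distance from v to span{e_j}.)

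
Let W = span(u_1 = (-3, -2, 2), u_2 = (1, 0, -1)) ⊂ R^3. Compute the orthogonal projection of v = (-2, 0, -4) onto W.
proj_W(v) = (2/3, -4/3, -4/3)

Set up U = [u_1 | ... | u_2] ∈ R^(3×2). The projector onto W = col(U) is P = U (U^T U)^(-1) U^T.
Compute U^T U =
  [17, -5]
  [-5, 2],
and U^T v = (-2, 2).
Solve U^T U · c = U^T v for the coefficients: c = (2/3, 8/3). The projection is proj_W(v) = U c.
Check: (v - proj_W(v)) · u_1 = 0  (should be 0).
Check: (v - proj_W(v)) · u_2 = 0  (should be 0).
Result: proj_W(v) = (2/3, -4/3, -4/3).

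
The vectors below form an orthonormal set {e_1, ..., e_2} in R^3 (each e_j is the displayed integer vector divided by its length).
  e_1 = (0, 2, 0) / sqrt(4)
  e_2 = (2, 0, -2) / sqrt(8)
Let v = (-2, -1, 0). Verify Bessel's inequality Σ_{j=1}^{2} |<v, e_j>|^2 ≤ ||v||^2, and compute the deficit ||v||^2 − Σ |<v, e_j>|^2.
Σ |<v, e_j>|^2 = 3; ||v||^2 = 5; deficit = 2

Write each e_j = u_j / sqrt(<u_j, u_j>) where u_j is the displayed integer vector. Then <v, e_j> = <v, u_j> / sqrt(<u_j, u_j>), so |<v, e_j>|^2 = <v, u_j>^2 / <u_j, u_j>.
Coefficients: <v, e_1> = -2/sqrt(4), <v, e_2> = -4/sqrt(8).
Square and sum: Σ |<v, e_j>|^2 = 3.
Compute ||v||^2 = v·v = 5.
Deficit = 5 − 3 = 2 ≥ 0, confirming Bessel's inequality. (The deficit equals ||v − Σ <v,e_j> e_j||^2, the squared distance from v to span{e_j}.)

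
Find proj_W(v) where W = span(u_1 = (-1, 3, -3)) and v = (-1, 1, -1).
proj_W(v) = (-7/19, 21/19, -21/19)

Set up U = [u_1 | ... | u_1] ∈ R^(3×1). The projector onto W = col(U) is P = U (U^T U)^(-1) U^T.
Compute U^T U =
  [19],
and U^T v = (7).
Solve U^T U · c = U^T v for the coefficients: c = (7/19). The projection is proj_W(v) = U c.
Check: (v - proj_W(v)) · u_1 = 0  (should be 0).
Result: proj_W(v) = (-7/19, 21/19, -21/19).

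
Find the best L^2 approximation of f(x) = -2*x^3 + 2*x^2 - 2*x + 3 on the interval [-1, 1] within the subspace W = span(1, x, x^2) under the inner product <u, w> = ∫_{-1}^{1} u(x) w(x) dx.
g(x) = 2*x^2 - 16*x/5 + 3

The best approximation g ∈ W is the orthogonal projection of f onto W. Writing g = a_0 + a_1 x + a_2 x^2, the coefficients solve the normal equations G · a = b where
  G_{ij} = <φ_i, φ_j> and b_i = <f, φ_i>, with φ_0 = 1, φ_1 = x, φ_2 = x^2.
G =
  [2, 0, 2/3]
  [0, 2/3, 0]
  [2/3, 0, 2/5],
b = (22/3, -32/15, 14/5).
Solving gives a_0 = 3, a_1 = -16/5, a_2 = 2, so
  g(x) = 2*x^2 - 16*x/5 + 3.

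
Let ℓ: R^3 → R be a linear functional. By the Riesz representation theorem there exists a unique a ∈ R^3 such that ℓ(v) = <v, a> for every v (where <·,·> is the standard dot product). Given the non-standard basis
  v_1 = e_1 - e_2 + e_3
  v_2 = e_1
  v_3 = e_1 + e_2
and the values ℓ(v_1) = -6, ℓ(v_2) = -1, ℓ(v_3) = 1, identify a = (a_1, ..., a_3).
a = (-1, 2, -3)

Write a = (a_1, ..., a_3) in the standard basis. For each basis vector v_i, ℓ(v_i) = <v_i, a> is a linear equation in the a_j's. Collect the n equations into a matrix system V a = ℓ, where row i of V is v_i (expressed in the standard basis). Since V is invertible (lower-triangular with 1s on the diagonal, up to permutation), solve by back-substitution:
  V =
[[1, -1, 1],
 [1, 0, 0],
 [1, 1, 0]]
  V a = (-6, -1, 1)
Solving gives a = (-1, 2, -3).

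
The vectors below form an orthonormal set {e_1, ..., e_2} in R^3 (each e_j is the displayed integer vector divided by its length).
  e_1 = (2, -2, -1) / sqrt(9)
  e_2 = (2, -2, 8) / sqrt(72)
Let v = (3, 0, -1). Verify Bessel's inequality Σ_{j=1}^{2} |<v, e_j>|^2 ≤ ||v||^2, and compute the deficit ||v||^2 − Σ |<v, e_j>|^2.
Σ |<v, e_j>|^2 = 11/2; ||v||^2 = 10; deficit = 9/2

Write each e_j = u_j / sqrt(<u_j, u_j>) where u_j is the displayed integer vector. Then <v, e_j> = <v, u_j> / sqrt(<u_j, u_j>), so |<v, e_j>|^2 = <v, u_j>^2 / <u_j, u_j>.
Coefficients: <v, e_1> = 7/sqrt(9), <v, e_2> = -2/sqrt(72).
Square and sum: Σ |<v, e_j>|^2 = 11/2.
Compute ||v||^2 = v·v = 10.
Deficit = 10 − 11/2 = 9/2 ≥ 0, confirming Bessel's inequality. (The deficit equals ||v − Σ <v,e_j> e_j||^2, the squared distance from v to span{e_j}.)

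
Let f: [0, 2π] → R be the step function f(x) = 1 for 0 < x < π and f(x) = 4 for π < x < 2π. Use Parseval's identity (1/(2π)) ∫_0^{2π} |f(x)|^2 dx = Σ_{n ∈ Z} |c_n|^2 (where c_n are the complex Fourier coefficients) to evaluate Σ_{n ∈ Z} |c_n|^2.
Σ |c_n|^2 = 17/2

Parseval equates the L^2 energy of f (normalised by 1/(2π)) with the ℓ^2 sum of its Fourier coefficients: (1/(2π)) ∫_0^{2π} |f|^2 = Σ |c_n|^2.
Compute the left side: (1/(2π)) [∫_0^π 1^2 dx + ∫_π^{2π} 4^2 dx] = (1/(2π)) · (1π + 16π) = (1 + 16)/2 = 17/2.
So Σ_{n ∈ Z} |c_n|^2 = 17/2.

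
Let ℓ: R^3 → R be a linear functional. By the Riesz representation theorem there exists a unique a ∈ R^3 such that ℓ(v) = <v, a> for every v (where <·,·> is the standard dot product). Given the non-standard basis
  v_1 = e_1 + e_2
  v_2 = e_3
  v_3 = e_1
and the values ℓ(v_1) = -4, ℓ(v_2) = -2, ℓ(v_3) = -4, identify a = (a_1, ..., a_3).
a = (-4, 0, -2)

Write a = (a_1, ..., a_3) in the standard basis. For each basis vector v_i, ℓ(v_i) = <v_i, a> is a linear equation in the a_j's. Collect the n equations into a matrix system V a = ℓ, where row i of V is v_i (expressed in the standard basis). Since V is invertible (lower-triangular with 1s on the diagonal, up to permutation), solve by back-substitution:
  V =
[[1, 1, 0],
 [0, 0, 1],
 [1, 0, 0]]
  V a = (-4, -2, -4)
Solving gives a = (-4, 0, -2).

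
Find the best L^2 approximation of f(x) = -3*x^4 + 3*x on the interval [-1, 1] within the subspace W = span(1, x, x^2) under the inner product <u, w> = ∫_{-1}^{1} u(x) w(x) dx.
g(x) = -18*x^2/7 + 3*x + 9/35

The best approximation g ∈ W is the orthogonal projection of f onto W. Writing g = a_0 + a_1 x + a_2 x^2, the coefficients solve the normal equations G · a = b where
  G_{ij} = <φ_i, φ_j> and b_i = <f, φ_i>, with φ_0 = 1, φ_1 = x, φ_2 = x^2.
G =
  [2, 0, 2/3]
  [0, 2/3, 0]
  [2/3, 0, 2/5],
b = (-6/5, 2, -6/7).
Solving gives a_0 = 9/35, a_1 = 3, a_2 = -18/7, so
  g(x) = -18*x^2/7 + 3*x + 9/35.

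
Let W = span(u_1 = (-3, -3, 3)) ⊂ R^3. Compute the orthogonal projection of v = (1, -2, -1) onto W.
proj_W(v) = (0, 0, 0)

Set up U = [u_1 | ... | u_1] ∈ R^(3×1). The projector onto W = col(U) is P = U (U^T U)^(-1) U^T.
Compute U^T U =
  [27],
and U^T v = (0).
Solve U^T U · c = U^T v for the coefficients: c = (0). The projection is proj_W(v) = U c.
Check: (v - proj_W(v)) · u_1 = 0  (should be 0).
Result: proj_W(v) = (0, 0, 0).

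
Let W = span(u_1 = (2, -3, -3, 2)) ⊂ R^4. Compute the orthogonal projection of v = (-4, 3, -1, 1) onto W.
proj_W(v) = (-12/13, 18/13, 18/13, -12/13)

Set up U = [u_1 | ... | u_1] ∈ R^(4×1). The projector onto W = col(U) is P = U (U^T U)^(-1) U^T.
Compute U^T U =
  [26],
and U^T v = (-12).
Solve U^T U · c = U^T v for the coefficients: c = (-6/13). The projection is proj_W(v) = U c.
Check: (v - proj_W(v)) · u_1 = 0  (should be 0).
Result: proj_W(v) = (-12/13, 18/13, 18/13, -12/13).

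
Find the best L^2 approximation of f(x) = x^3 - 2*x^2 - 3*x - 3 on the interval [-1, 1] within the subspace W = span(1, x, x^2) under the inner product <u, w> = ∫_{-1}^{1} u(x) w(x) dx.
g(x) = -2*x^2 - 12*x/5 - 3

The best approximation g ∈ W is the orthogonal projection of f onto W. Writing g = a_0 + a_1 x + a_2 x^2, the coefficients solve the normal equations G · a = b where
  G_{ij} = <φ_i, φ_j> and b_i = <f, φ_i>, with φ_0 = 1, φ_1 = x, φ_2 = x^2.
G =
  [2, 0, 2/3]
  [0, 2/3, 0]
  [2/3, 0, 2/5],
b = (-22/3, -8/5, -14/5).
Solving gives a_0 = -3, a_1 = -12/5, a_2 = -2, so
  g(x) = -2*x^2 - 12*x/5 - 3.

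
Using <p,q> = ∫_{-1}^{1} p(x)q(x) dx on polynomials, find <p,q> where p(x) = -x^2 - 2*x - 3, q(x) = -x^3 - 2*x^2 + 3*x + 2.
<p,q> = -176/15

Expand the product: p(x)·q(x) = x^5 + 4*x^4 + 4*x^3 - 2*x^2 - 13*x - 6.
∫_{-1}^{1} of each monomial x^k gives [2/(k+1) if k even, 0 if k odd]. Integrating term-by-term (or equivalently evaluating the antiderivative F(x) = x^6/6 + 4*x^5/5 + x^4 - 2*x^3/3 - 13*x^2/2 - 6*x at the endpoints):
  F(1) − F(−1) = -56/5 − (8/15) = -176/15.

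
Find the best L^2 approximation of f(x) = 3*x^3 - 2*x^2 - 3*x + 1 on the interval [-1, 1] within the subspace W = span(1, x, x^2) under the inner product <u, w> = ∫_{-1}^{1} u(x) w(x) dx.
g(x) = -2*x^2 - 6*x/5 + 1

The best approximation g ∈ W is the orthogonal projection of f onto W. Writing g = a_0 + a_1 x + a_2 x^2, the coefficients solve the normal equations G · a = b where
  G_{ij} = <φ_i, φ_j> and b_i = <f, φ_i>, with φ_0 = 1, φ_1 = x, φ_2 = x^2.
G =
  [2, 0, 2/3]
  [0, 2/3, 0]
  [2/3, 0, 2/5],
b = (2/3, -4/5, -2/15).
Solving gives a_0 = 1, a_1 = -6/5, a_2 = -2, so
  g(x) = -2*x^2 - 6*x/5 + 1.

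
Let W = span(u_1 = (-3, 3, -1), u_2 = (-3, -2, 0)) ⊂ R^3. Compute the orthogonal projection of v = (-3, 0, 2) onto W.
proj_W(v) = (-321/119, -54/119, -32/119)

Set up U = [u_1 | ... | u_2] ∈ R^(3×2). The projector onto W = col(U) is P = U (U^T U)^(-1) U^T.
Compute U^T U =
  [19, 3]
  [3, 13],
and U^T v = (7, 9).
Solve U^T U · c = U^T v for the coefficients: c = (32/119, 75/119). The projection is proj_W(v) = U c.
Check: (v - proj_W(v)) · u_1 = 0  (should be 0).
Check: (v - proj_W(v)) · u_2 = 0  (should be 0).
Result: proj_W(v) = (-321/119, -54/119, -32/119).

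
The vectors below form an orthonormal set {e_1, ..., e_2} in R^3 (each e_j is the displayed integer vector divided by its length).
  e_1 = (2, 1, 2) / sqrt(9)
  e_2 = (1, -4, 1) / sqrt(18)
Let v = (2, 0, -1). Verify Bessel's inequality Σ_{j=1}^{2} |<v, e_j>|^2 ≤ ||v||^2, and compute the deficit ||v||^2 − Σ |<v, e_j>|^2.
Σ |<v, e_j>|^2 = 1/2; ||v||^2 = 5; deficit = 9/2

Write each e_j = u_j / sqrt(<u_j, u_j>) where u_j is the displayed integer vector. Then <v, e_j> = <v, u_j> / sqrt(<u_j, u_j>), so |<v, e_j>|^2 = <v, u_j>^2 / <u_j, u_j>.
Coefficients: <v, e_1> = 2/sqrt(9), <v, e_2> = 1/sqrt(18).
Square and sum: Σ |<v, e_j>|^2 = 1/2.
Compute ||v||^2 = v·v = 5.
Deficit = 5 − 1/2 = 9/2 ≥ 0, confirming Bessel's inequality. (The deficit equals ||v − Σ <v,e_j> e_j||^2, the squared distance from v to span{e_j}.)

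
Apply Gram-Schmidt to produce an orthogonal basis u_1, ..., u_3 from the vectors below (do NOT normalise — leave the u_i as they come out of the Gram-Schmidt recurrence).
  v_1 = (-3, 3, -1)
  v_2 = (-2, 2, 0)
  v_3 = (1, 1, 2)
Orthogonal basis:
  u_1 = (-3, 3, -1)
  u_2 = (-2/19, 2/19, 12/19)
  u_3 = (1, 1, 0)

Apply the Gram-Schmidt recurrence
  u_1 = v_1
  u_i = v_i − Σ_{j<i} ((v_i · u_j) / (u_j · u_j)) · u_j.

Step by step this gives:
  u_1 = (-3, 3, -1)
  u_2 = (-2/19, 2/19, 12/19)
  u_3 = (1, 1, 0)

Orthogonality check:
  u_2 · u_1 = 0 (should be 0)
  u_3 · u_1 = 0 (should be 0)
  u_3 · u_2 = 0 (should be 0)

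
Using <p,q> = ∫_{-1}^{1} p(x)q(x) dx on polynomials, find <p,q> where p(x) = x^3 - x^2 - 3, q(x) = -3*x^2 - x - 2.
<p,q> = 302/15

Expand the product: p(x)·q(x) = -3*x^5 + 2*x^4 - x^3 + 11*x^2 + 3*x + 6.
∫_{-1}^{1} of each monomial x^k gives [2/(k+1) if k even, 0 if k odd]. Integrating term-by-term (or equivalently evaluating the antiderivative F(x) = -x^6/2 + 2*x^5/5 - x^4/4 + 11*x^3/3 + 3*x^2/2 + 6*x at the endpoints):
  F(1) − F(−1) = 649/60 − (-559/60) = 302/15.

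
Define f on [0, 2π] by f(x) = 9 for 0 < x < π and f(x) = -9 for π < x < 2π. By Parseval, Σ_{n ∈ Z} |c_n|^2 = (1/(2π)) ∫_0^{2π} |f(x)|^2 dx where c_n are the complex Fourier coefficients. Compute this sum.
Σ |c_n|^2 = 81

Parseval equates the L^2 energy of f (normalised by 1/(2π)) with the ℓ^2 sum of its Fourier coefficients: (1/(2π)) ∫_0^{2π} |f|^2 = Σ |c_n|^2.
Compute the left side: (1/(2π)) [∫_0^π 9^2 dx + ∫_π^{2π} (-9)^2 dx] = (1/(2π)) · (81π + 81π) = (81 + 81)/2 = 81.
So Σ_{n ∈ Z} |c_n|^2 = 81.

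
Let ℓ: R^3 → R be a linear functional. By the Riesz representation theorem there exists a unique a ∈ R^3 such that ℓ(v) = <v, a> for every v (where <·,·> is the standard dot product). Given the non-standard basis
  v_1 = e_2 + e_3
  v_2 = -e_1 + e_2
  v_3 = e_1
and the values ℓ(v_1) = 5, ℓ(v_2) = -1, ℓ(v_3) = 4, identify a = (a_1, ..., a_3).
a = (4, 3, 2)

Write a = (a_1, ..., a_3) in the standard basis. For each basis vector v_i, ℓ(v_i) = <v_i, a> is a linear equation in the a_j's. Collect the n equations into a matrix system V a = ℓ, where row i of V is v_i (expressed in the standard basis). Since V is invertible (lower-triangular with 1s on the diagonal, up to permutation), solve by back-substitution:
  V =
[[0, 1, 1],
 [-1, 1, 0],
 [1, 0, 0]]
  V a = (5, -1, 4)
Solving gives a = (4, 3, 2).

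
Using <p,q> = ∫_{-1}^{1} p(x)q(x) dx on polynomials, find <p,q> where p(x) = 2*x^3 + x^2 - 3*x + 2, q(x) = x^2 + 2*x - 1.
<p,q> = -16/3

Expand the product: p(x)·q(x) = 2*x^5 + 5*x^4 - 3*x^3 - 5*x^2 + 7*x - 2.
∫_{-1}^{1} of each monomial x^k gives [2/(k+1) if k even, 0 if k odd]. Integrating term-by-term (or equivalently evaluating the antiderivative F(x) = x^6/3 + x^5 - 3*x^4/4 - 5*x^3/3 + 7*x^2/2 - 2*x at the endpoints):
  F(1) − F(−1) = 5/12 − (23/4) = -16/3.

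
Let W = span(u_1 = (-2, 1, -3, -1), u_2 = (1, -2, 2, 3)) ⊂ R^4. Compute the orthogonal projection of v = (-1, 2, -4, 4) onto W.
proj_W(v) = (-265/101, -79/101, -327/101, 220/101)

Set up U = [u_1 | ... | u_2] ∈ R^(4×2). The projector onto W = col(U) is P = U (U^T U)^(-1) U^T.
Compute U^T U =
  [15, -13]
  [-13, 18],
and U^T v = (12, -1).
Solve U^T U · c = U^T v for the coefficients: c = (203/101, 141/101). The projection is proj_W(v) = U c.
Check: (v - proj_W(v)) · u_1 = 0  (should be 0).
Check: (v - proj_W(v)) · u_2 = 0  (should be 0).
Result: proj_W(v) = (-265/101, -79/101, -327/101, 220/101).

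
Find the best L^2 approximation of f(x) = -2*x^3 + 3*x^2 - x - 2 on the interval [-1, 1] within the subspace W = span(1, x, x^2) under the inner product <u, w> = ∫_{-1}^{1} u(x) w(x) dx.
g(x) = 3*x^2 - 11*x/5 - 2

The best approximation g ∈ W is the orthogonal projection of f onto W. Writing g = a_0 + a_1 x + a_2 x^2, the coefficients solve the normal equations G · a = b where
  G_{ij} = <φ_i, φ_j> and b_i = <f, φ_i>, with φ_0 = 1, φ_1 = x, φ_2 = x^2.
G =
  [2, 0, 2/3]
  [0, 2/3, 0]
  [2/3, 0, 2/5],
b = (-2, -22/15, -2/15).
Solving gives a_0 = -2, a_1 = -11/5, a_2 = 3, so
  g(x) = 3*x^2 - 11*x/5 - 2.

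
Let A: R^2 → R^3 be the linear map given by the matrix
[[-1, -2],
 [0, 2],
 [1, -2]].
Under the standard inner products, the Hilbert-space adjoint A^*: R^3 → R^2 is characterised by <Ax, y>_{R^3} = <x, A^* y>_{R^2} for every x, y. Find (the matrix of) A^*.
A^* = A^T =
[[-1, 0, 1],
 [-2, 2, -2]]

For real matrices with standard dot products, the defining identity <Ax, y> = <x, A^* y> gives (Ax)^T y = x^T (A^*) y, i.e. x^T A^T y = x^T (A^*) y. Since this holds for all x, y, we must have A^* = A^T. Therefore
A^* =
[[-1, 0, 1],
 [-2, 2, -2]].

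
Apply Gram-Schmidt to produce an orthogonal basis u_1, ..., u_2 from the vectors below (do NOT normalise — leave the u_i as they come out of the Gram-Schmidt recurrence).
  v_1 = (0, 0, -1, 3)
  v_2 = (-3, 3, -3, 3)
Orthogonal basis:
  u_1 = (0, 0, -1, 3)
  u_2 = (-3, 3, -9/5, -3/5)

Apply the Gram-Schmidt recurrence
  u_1 = v_1
  u_i = v_i − Σ_{j<i} ((v_i · u_j) / (u_j · u_j)) · u_j.

Step by step this gives:
  u_1 = (0, 0, -1, 3)
  u_2 = (-3, 3, -9/5, -3/5)

Orthogonality check:
  u_2 · u_1 = 0 (should be 0)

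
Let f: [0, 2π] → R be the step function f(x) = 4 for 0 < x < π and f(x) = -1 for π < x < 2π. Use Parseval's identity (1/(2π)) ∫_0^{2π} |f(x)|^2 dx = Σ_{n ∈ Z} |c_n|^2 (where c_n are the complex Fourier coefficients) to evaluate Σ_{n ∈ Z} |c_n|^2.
Σ |c_n|^2 = 17/2

Parseval equates the L^2 energy of f (normalised by 1/(2π)) with the ℓ^2 sum of its Fourier coefficients: (1/(2π)) ∫_0^{2π} |f|^2 = Σ |c_n|^2.
Compute the left side: (1/(2π)) [∫_0^π 4^2 dx + ∫_π^{2π} (-1)^2 dx] = (1/(2π)) · (16π + 1π) = (16 + 1)/2 = 17/2.
So Σ_{n ∈ Z} |c_n|^2 = 17/2.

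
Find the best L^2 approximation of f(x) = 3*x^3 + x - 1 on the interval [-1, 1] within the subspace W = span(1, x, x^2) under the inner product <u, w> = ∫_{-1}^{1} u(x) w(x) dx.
g(x) = 14*x/5 - 1

The best approximation g ∈ W is the orthogonal projection of f onto W. Writing g = a_0 + a_1 x + a_2 x^2, the coefficients solve the normal equations G · a = b where
  G_{ij} = <φ_i, φ_j> and b_i = <f, φ_i>, with φ_0 = 1, φ_1 = x, φ_2 = x^2.
G =
  [2, 0, 2/3]
  [0, 2/3, 0]
  [2/3, 0, 2/5],
b = (-2, 28/15, -2/3).
Solving gives a_0 = -1, a_1 = 14/5, a_2 = 0, so
  g(x) = 14*x/5 - 1.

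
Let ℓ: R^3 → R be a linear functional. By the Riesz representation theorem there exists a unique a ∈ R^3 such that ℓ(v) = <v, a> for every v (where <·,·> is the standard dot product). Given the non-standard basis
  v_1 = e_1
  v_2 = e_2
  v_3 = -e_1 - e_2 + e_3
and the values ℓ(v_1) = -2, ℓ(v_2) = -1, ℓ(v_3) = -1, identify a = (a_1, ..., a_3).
a = (-2, -1, -4)

Write a = (a_1, ..., a_3) in the standard basis. For each basis vector v_i, ℓ(v_i) = <v_i, a> is a linear equation in the a_j's. Collect the n equations into a matrix system V a = ℓ, where row i of V is v_i (expressed in the standard basis). Since V is invertible (lower-triangular with 1s on the diagonal, up to permutation), solve by back-substitution:
  V =
[[1, 0, 0],
 [0, 1, 0],
 [-1, -1, 1]]
  V a = (-2, -1, -1)
Solving gives a = (-2, -1, -4).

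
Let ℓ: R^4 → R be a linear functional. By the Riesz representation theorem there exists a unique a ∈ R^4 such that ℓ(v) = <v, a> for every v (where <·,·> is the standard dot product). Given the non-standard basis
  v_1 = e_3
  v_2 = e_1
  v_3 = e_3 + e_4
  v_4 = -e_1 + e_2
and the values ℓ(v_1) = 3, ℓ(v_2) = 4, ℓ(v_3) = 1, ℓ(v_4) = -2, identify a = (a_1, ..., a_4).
a = (4, 2, 3, -2)

Write a = (a_1, ..., a_4) in the standard basis. For each basis vector v_i, ℓ(v_i) = <v_i, a> is a linear equation in the a_j's. Collect the n equations into a matrix system V a = ℓ, where row i of V is v_i (expressed in the standard basis). Since V is invertible (lower-triangular with 1s on the diagonal, up to permutation), solve by back-substitution:
  V =
[[0, 0, 1, 0],
 [1, 0, 0, 0],
 [0, 0, 1, 1],
 [-1, 1, 0, 0]]
  V a = (3, 4, 1, -2)
Solving gives a = (4, 2, 3, -2).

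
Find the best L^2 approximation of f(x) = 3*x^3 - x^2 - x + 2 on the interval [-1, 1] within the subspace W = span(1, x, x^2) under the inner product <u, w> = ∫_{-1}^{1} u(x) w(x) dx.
g(x) = -x^2 + 4*x/5 + 2

The best approximation g ∈ W is the orthogonal projection of f onto W. Writing g = a_0 + a_1 x + a_2 x^2, the coefficients solve the normal equations G · a = b where
  G_{ij} = <φ_i, φ_j> and b_i = <f, φ_i>, with φ_0 = 1, φ_1 = x, φ_2 = x^2.
G =
  [2, 0, 2/3]
  [0, 2/3, 0]
  [2/3, 0, 2/5],
b = (10/3, 8/15, 14/15).
Solving gives a_0 = 2, a_1 = 4/5, a_2 = -1, so
  g(x) = -x^2 + 4*x/5 + 2.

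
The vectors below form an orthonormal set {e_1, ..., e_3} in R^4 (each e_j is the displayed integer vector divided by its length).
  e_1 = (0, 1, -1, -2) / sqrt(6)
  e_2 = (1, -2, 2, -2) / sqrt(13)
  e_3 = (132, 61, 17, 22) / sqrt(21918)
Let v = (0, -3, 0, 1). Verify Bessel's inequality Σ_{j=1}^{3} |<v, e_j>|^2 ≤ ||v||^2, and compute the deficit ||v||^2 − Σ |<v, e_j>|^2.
Σ |<v, e_j>|^2 = 1849/281; ||v||^2 = 10; deficit = 961/281

Write each e_j = u_j / sqrt(<u_j, u_j>) where u_j is the displayed integer vector. Then <v, e_j> = <v, u_j> / sqrt(<u_j, u_j>), so |<v, e_j>|^2 = <v, u_j>^2 / <u_j, u_j>.
Coefficients: <v, e_1> = -5/sqrt(6), <v, e_2> = 4/sqrt(13), <v, e_3> = -161/sqrt(21918).
Square and sum: Σ |<v, e_j>|^2 = 1849/281.
Compute ||v||^2 = v·v = 10.
Deficit = 10 − 1849/281 = 961/281 ≥ 0, confirming Bessel's inequality. (The deficit equals ||v − Σ <v,e_j> e_j||^2, the squared distance from v to span{e_j}.)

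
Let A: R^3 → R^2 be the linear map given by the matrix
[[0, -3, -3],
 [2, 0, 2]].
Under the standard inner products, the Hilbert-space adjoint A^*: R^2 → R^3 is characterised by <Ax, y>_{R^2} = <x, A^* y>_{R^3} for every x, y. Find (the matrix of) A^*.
A^* = A^T =
[[0, 2],
 [-3, 0],
 [-3, 2]]

For real matrices with standard dot products, the defining identity <Ax, y> = <x, A^* y> gives (Ax)^T y = x^T (A^*) y, i.e. x^T A^T y = x^T (A^*) y. Since this holds for all x, y, we must have A^* = A^T. Therefore
A^* =
[[0, 2],
 [-3, 0],
 [-3, 2]].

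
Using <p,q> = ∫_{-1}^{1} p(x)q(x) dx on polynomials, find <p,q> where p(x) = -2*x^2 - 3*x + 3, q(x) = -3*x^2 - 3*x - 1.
<p,q> = -34/15

Expand the product: p(x)·q(x) = 6*x^4 + 15*x^3 + 2*x^2 - 6*x - 3.
∫_{-1}^{1} of each monomial x^k gives [2/(k+1) if k even, 0 if k odd]. Integrating term-by-term (or equivalently evaluating the antiderivative F(x) = 6*x^5/5 + 15*x^4/4 + 2*x^3/3 - 3*x^2 - 3*x at the endpoints):
  F(1) − F(−1) = -23/60 − (113/60) = -34/15.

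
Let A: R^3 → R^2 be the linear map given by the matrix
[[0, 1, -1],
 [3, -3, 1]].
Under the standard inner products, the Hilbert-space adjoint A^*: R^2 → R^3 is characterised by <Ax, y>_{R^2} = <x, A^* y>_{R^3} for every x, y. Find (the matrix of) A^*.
A^* = A^T =
[[0, 3],
 [1, -3],
 [-1, 1]]

For real matrices with standard dot products, the defining identity <Ax, y> = <x, A^* y> gives (Ax)^T y = x^T (A^*) y, i.e. x^T A^T y = x^T (A^*) y. Since this holds for all x, y, we must have A^* = A^T. Therefore
A^* =
[[0, 3],
 [1, -3],
 [-1, 1]].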